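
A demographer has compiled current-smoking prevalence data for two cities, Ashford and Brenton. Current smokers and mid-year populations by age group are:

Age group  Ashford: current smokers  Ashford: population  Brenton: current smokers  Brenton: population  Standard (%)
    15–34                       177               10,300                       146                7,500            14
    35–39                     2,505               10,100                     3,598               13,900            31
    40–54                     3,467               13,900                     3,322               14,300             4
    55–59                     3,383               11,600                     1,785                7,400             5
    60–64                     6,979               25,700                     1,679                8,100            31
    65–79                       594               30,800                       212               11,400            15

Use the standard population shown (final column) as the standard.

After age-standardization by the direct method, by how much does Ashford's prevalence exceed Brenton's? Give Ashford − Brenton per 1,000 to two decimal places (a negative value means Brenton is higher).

19.56

Age-specific rates per 1,000 for Ashford: 17.184, 248.020, 249.424, 291.638, 271.556, 19.286.
For Brenton: 19.467, 258.849, 232.308, 241.216, 207.284, 18.596.
Standard weights: 0.14, 0.31, 0.04, 0.05, 0.31, 0.15.
Ashford: 0.1400×17.184 + 0.3100×248.020 + 0.0400×249.424 + 0.0500×291.638 + 0.3100×271.556 + 0.1500×19.286 = 190.9262 per 1,000.
Brenton: 0.1400×19.467 + 0.3100×258.849 + 0.0400×232.308 + 0.0500×241.216 + 0.3100×207.284 + 0.1500×18.596 = 171.3691 per 1,000.
Difference = 190.9262 − 171.3691 = 19.5571.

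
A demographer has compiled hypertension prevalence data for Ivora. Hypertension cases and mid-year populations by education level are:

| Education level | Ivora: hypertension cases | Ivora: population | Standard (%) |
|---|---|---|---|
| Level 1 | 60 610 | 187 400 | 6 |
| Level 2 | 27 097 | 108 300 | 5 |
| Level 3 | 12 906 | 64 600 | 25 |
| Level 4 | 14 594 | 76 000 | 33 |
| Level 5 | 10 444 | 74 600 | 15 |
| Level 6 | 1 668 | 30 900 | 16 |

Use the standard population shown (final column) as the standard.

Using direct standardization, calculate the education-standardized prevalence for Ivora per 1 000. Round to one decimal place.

174.9

Education-specific rates per 1 000 for Ivora: 323.426, 250.203, 199.783, 192.026, 140.000, 53.981.
Standard weights: 0.06, 0.05, 0.25, 0.33, 0.15, 0.16.
Standardized rate: 0.0600×323.426 + 0.0500×250.203 + 0.2500×199.783 + 0.3300×192.026 + 0.1500×140.000 + 0.1600×53.981 = 174.8671 per 1 000.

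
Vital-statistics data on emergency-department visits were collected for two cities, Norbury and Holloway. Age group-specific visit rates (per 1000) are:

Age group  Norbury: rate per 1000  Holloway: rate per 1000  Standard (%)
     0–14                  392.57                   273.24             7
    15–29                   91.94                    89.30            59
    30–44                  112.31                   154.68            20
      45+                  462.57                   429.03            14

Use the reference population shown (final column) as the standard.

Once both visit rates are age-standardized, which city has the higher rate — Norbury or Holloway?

Norbury

Standard weights: 0.07, 0.59, 0.20, 0.14.
Norbury: 0.0700×392.57 + 0.5900×91.94 + 0.2000×112.31 + 0.1400×462.57 = 168.9463 per 1000.
Holloway: 0.0700×273.24 + 0.5900×89.30 + 0.2000×154.68 + 0.1400×429.03 = 162.8140 per 1000.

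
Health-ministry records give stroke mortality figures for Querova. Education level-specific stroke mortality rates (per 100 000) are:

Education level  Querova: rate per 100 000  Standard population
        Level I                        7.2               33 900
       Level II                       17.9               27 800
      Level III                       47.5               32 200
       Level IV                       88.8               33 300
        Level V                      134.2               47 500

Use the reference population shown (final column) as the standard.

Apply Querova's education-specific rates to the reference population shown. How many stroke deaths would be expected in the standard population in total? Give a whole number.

116

Expected stroke deaths = Σ (standard pop × education-specific rate ÷ 100 000)
= 33 900×7.2/100 000 + 27 800×17.9/100 000 + 32 200×47.5/100 000 + 33 300×88.8/100 000 + 47 500×134.2/100 000
= 2.44 + 4.98 + 15.29 + 29.57 + 63.74 = 116.03.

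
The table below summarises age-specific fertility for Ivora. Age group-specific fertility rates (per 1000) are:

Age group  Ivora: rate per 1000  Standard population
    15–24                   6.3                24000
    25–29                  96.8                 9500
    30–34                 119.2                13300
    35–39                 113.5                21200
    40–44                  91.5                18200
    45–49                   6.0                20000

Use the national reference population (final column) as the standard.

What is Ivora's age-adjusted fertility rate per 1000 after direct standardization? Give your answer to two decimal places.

Standard total = 106200; weights = 0.2260, 0.0895, 0.1252, 0.1996, 0.1714, 0.1883.
Standardized rate: 0.2260×6.3 + 0.0895×96.8 + 0.1252×119.2 + 0.1996×113.5 + 0.1714×91.5 + 0.1883×6.0 = 64.4789 per 1000.

64.48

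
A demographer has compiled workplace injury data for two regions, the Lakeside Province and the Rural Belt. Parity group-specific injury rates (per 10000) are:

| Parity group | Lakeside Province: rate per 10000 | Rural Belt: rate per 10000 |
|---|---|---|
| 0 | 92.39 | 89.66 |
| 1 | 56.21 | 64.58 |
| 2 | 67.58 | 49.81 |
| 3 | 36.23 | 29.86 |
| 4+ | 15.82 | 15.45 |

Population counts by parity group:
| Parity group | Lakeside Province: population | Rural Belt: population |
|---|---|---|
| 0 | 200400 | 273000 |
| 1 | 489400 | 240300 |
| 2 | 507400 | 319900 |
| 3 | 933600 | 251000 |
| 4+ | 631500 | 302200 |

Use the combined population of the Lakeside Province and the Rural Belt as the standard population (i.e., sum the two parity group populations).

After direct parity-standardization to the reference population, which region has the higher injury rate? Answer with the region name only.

Lakeside Province

Combined standard total = 4148700; weights = 0.1141, 0.1759, 0.1994, 0.2855, 0.2251.
The Lakeside Province: 0.1141×92.39 + 0.1759×56.21 + 0.1994×67.58 + 0.2855×36.23 + 0.2251×15.82 = 47.8106 per 10000.
The Rural Belt: 0.1141×89.66 + 0.1759×64.58 + 0.1994×49.81 + 0.2855×29.86 + 0.2251×15.45 = 43.5256 per 10000.
The crude rates (44.94 vs 49.12) would put the Rural Belt higher, but that reflects its parity composition; once standardized to a common parity structure, the Lakeside Province has the higher underlying rate.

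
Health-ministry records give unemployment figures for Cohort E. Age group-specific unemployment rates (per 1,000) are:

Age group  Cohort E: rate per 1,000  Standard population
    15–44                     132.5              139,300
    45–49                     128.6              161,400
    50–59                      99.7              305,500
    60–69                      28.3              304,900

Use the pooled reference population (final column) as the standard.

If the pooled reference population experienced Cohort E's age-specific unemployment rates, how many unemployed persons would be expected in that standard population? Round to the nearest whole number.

78300

Expected unemployed persons = Σ (standard pop × age-specific rate ÷ 1,000)
= 139,300×132.5/1,000 + 161,400×128.6/1,000 + 305,500×99.7/1,000 + 304,900×28.3/1,000
= 18457.25 + 20756.04 + 30458.35 + 8628.67 = 78300.31.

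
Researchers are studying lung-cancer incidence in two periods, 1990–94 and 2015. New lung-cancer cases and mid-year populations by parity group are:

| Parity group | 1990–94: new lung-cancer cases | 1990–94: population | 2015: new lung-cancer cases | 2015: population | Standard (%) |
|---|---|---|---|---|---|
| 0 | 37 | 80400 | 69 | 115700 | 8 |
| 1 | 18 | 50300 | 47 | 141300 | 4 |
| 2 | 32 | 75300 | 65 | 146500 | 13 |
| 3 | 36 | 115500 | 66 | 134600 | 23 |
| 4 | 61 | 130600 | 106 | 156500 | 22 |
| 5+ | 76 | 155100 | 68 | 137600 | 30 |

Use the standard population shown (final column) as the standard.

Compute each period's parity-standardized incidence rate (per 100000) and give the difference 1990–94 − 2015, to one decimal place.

-10.1

Parity-specific rates per 100000 for 1990–94: 46.02, 35.79, 42.50, 31.17, 46.71, 49.00.
For 2015: 59.64, 33.26, 44.37, 49.03, 67.73, 49.42.
Standard weights: 0.08, 0.04, 0.13, 0.23, 0.22, 0.30.
1990–94: 0.0800×46.02 + 0.0400×35.79 + 0.1300×42.50 + 0.2300×31.17 + 0.2200×46.71 + 0.3000×49.00 = 42.7822 per 100000.
2015: 0.0800×59.64 + 0.0400×33.26 + 0.1300×44.37 + 0.2300×49.03 + 0.2200×67.73 + 0.3000×49.42 = 52.8738 per 100000.
Difference = 42.7822 − 52.8738 = -10.0915.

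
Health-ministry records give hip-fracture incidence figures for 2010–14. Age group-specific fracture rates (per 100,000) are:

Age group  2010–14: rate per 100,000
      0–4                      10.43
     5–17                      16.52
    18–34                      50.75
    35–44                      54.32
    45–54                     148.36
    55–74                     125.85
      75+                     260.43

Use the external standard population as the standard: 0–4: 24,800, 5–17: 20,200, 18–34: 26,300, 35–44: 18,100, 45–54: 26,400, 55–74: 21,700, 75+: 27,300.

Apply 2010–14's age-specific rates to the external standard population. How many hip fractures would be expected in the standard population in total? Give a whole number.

Expected hip fractures = Σ (standard pop × age-specific rate ÷ 100,000)
= 24,800×10.43/100,000 + 20,200×16.52/100,000 + 26,300×50.75/100,000 + 18,100×54.32/100,000 + 26,400×148.36/100,000 + 21,700×125.85/100,000 + 27,300×260.43/100,000
= 2.59 + 3.34 + 13.35 + 9.83 + 39.17 + 27.31 + 71.10 = 166.68.

167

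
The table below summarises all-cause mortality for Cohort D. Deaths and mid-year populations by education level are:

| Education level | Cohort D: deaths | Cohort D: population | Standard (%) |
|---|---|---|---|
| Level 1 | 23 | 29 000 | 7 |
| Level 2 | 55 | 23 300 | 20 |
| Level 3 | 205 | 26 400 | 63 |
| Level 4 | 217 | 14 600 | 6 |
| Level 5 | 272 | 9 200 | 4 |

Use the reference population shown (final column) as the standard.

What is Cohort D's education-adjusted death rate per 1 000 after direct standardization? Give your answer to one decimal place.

7.5

Education-specific rates per 1 000 for Cohort D: 0.793, 2.361, 7.765, 14.863, 29.565.
Standard weights: 0.07, 0.20, 0.63, 0.06, 0.04.
Standardized rate: 0.0700×0.793 + 0.2000×2.361 + 0.6300×7.765 + 0.0600×14.863 + 0.0400×29.565 = 7.4941 per 1 000.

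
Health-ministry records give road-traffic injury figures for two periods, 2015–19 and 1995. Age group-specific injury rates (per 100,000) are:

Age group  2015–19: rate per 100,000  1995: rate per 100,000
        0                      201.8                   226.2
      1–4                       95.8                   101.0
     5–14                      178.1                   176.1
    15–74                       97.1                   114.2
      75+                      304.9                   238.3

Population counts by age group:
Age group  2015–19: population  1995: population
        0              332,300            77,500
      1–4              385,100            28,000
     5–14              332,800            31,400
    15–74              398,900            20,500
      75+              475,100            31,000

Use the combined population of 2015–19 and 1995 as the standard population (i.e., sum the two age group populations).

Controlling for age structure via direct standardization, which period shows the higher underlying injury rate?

Combined standard total = 2,112,600; weights = 0.1940, 0.1955, 0.1724, 0.1985, 0.2396.
2015–19: 0.1940×201.8 + 0.1955×95.8 + 0.1724×178.1 + 0.1985×97.1 + 0.2396×304.9 = 180.9004 per 100,000.
1995: 0.1940×226.2 + 0.1955×101.0 + 0.1724×176.1 + 0.1985×114.2 + 0.2396×238.3 = 173.7454 per 100,000.
The crude rates (180.24 vs 189.05) would put 1995 higher, but that reflects its age composition; once standardized to a common age structure, 2015–19 has the higher underlying rate.

2015–19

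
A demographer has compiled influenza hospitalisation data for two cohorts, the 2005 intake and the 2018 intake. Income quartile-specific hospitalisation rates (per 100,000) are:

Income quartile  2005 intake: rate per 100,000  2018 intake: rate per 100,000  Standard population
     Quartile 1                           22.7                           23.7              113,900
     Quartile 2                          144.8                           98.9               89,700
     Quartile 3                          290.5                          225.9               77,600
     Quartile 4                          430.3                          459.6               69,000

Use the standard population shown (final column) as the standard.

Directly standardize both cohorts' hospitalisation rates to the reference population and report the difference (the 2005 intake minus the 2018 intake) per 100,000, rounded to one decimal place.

Standard total = 350,200; weights = 0.3252, 0.2561, 0.2216, 0.1970.
The 2005 intake: 0.3252×22.7 + 0.2561×144.8 + 0.2216×290.5 + 0.1970×430.3 = 193.6253 per 100,000.
The 2018 intake: 0.3252×23.7 + 0.2561×98.9 + 0.2216×225.9 + 0.1970×459.6 = 173.6522 per 100,000.
Difference = 193.6253 − 173.6522 = 19.9731.

20.0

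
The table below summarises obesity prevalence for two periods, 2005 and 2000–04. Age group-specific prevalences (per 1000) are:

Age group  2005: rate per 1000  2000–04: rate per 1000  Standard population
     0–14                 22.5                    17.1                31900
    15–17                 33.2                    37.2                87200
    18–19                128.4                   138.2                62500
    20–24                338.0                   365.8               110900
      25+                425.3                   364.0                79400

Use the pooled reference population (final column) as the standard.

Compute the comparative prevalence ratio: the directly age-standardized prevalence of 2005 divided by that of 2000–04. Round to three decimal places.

1.012

Standard total = 371900; weights = 0.0858, 0.2345, 0.1681, 0.2982, 0.2135.
2005: 0.0858×22.5 + 0.2345×33.2 + 0.1681×128.4 + 0.2982×338.0 + 0.2135×425.3 = 222.8847 per 1000.
2000–04: 0.0858×17.1 + 0.2345×37.2 + 0.1681×138.2 + 0.2982×365.8 + 0.2135×364.0 = 220.2088 per 1000.
Ratio = 222.8847 ÷ 220.2088 = 1.01215.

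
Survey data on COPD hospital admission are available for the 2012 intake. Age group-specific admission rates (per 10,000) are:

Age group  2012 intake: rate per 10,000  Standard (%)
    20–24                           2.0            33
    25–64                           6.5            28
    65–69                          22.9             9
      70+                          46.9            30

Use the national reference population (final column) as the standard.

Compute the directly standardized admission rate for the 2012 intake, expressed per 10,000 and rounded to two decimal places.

18.61

Standard weights: 0.33, 0.28, 0.09, 0.30.
Standardized rate: 0.3300×2.0 + 0.2800×6.5 + 0.0900×22.9 + 0.3000×46.9 = 18.6110 per 10,000.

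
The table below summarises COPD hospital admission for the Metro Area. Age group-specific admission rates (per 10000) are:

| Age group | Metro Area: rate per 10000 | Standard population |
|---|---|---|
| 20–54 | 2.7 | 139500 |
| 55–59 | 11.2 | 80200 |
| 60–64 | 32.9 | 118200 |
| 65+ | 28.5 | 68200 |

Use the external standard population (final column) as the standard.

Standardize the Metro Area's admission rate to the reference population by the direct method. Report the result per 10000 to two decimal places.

17.50

Standard total = 406100; weights = 0.3435, 0.1975, 0.2911, 0.1679.
Standardized rate: 0.3435×2.7 + 0.1975×11.2 + 0.2911×32.9 + 0.1679×28.5 = 17.5015 per 10000.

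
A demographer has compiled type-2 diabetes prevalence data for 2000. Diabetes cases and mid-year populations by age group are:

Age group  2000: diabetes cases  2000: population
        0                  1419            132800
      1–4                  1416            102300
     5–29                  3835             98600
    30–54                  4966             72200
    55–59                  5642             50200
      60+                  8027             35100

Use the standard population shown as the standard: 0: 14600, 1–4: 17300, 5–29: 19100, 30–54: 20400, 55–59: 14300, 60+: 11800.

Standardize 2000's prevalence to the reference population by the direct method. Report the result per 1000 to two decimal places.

Age-specific rates per 1000 for 2000: 10.685, 13.842, 38.895, 68.781, 112.390, 228.689.
Standard total = 97500; weights = 0.1497, 0.1774, 0.1959, 0.2092, 0.1467, 0.1210.
Standardized rate: 0.1497×10.685 + 0.1774×13.842 + 0.1959×38.895 + 0.2092×68.781 + 0.1467×112.390 + 0.1210×228.689 = 70.2277 per 1000.

70.23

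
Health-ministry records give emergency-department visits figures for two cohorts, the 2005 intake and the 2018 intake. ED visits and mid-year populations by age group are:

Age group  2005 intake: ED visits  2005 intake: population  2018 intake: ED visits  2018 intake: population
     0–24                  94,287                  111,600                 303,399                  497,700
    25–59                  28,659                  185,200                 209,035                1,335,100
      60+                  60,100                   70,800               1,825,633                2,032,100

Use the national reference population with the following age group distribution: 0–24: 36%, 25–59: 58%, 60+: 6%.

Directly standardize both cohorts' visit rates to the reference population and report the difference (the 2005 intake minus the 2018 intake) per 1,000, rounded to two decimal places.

Age-specific rates per 1,000 for the 2005 intake: 844.866, 154.746, 848.870.
For the 2018 intake: 609.602, 156.569, 898.397.
Standard weights: 0.36, 0.58, 0.06.
The 2005 intake: 0.3600×844.866 + 0.5800×154.746 + 0.0600×848.870 = 444.8366 per 1,000.
The 2018 intake: 0.3600×609.602 + 0.5800×156.569 + 0.0600×898.397 = 364.1705 per 1,000.
Difference = 444.8366 − 364.1705 = 80.6661.

80.67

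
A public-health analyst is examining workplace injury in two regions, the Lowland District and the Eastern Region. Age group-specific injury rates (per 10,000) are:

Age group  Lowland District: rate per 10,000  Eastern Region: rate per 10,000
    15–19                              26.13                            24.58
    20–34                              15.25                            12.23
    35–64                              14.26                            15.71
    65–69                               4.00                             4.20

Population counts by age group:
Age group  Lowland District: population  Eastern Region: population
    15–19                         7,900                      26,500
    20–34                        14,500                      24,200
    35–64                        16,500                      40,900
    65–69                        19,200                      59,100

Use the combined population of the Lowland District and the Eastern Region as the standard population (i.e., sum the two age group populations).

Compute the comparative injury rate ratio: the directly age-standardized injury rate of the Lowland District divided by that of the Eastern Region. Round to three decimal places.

Combined standard total = 208,800; weights = 0.1648, 0.1853, 0.2749, 0.3750.
The Lowland District: 0.1648×26.13 + 0.1853×15.25 + 0.2749×14.26 + 0.3750×4.00 = 12.5516 per 10,000.
The Eastern Region: 0.1648×24.58 + 0.1853×12.23 + 0.2749×15.71 + 0.3750×4.20 = 12.2101 per 10,000.
Ratio = 12.5516 ÷ 12.2101 = 1.02797.

1.028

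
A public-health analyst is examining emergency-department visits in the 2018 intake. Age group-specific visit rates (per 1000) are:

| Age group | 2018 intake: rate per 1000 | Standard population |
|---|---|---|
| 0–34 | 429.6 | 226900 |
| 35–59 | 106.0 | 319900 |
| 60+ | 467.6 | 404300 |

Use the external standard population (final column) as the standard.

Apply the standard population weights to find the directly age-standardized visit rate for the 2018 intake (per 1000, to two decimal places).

Standard total = 951100; weights = 0.2386, 0.3363, 0.4251.
Standardized rate: 0.2386×429.6 + 0.3363×106.0 + 0.4251×467.6 = 336.9113 per 1000.

336.91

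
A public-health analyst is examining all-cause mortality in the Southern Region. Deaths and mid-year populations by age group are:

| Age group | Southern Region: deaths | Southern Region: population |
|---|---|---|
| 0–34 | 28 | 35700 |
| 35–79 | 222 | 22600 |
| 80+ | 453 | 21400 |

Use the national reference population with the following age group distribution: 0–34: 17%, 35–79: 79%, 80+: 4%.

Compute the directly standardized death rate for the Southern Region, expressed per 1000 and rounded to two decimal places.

8.74

Age-specific rates per 1000 for the Southern Region: 0.784, 9.823, 21.168.
Standard weights: 0.17, 0.79, 0.04.
Standardized rate: 0.1700×0.784 + 0.7900×9.823 + 0.0400×21.168 = 8.7402 per 1000.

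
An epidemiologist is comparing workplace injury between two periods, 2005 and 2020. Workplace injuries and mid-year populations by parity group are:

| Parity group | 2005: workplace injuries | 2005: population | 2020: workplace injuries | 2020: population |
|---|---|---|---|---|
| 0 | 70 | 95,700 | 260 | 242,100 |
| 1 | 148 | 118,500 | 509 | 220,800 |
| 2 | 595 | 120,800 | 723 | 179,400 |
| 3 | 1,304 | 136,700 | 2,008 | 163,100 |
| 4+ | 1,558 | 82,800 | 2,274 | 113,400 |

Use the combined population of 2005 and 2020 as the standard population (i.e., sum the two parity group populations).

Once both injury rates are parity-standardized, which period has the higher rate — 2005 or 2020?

Parity-specific rates per 10,000 for 2005: 7.31, 12.49, 49.25, 95.39, 188.16.
For 2020: 10.74, 23.05, 40.30, 123.11, 200.53.
Combined standard total = 1,473,300; weights = 0.2293, 0.2303, 0.2038, 0.2035, 0.1332.
2005: 0.2293×7.31 + 0.2303×12.49 + 0.2038×49.25 + 0.2035×95.39 + 0.1332×188.16 = 59.0586 per 10,000.
2020: 0.2293×10.74 + 0.2303×23.05 + 0.2038×40.30 + 0.2035×123.11 + 0.1332×200.53 = 67.7401 per 10,000.
The crude rates (66.28 vs 62.84) would put 2005 higher, but that reflects its parity composition; once standardized to a common parity structure, 2020 has the higher underlying rate.

2020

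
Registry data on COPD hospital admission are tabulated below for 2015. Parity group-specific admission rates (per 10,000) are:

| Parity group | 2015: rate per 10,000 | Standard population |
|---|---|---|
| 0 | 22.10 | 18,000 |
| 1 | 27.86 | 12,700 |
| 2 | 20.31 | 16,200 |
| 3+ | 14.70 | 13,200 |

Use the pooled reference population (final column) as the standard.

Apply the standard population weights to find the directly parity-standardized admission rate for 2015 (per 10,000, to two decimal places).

Standard total = 60,100; weights = 0.2995, 0.2113, 0.2696, 0.2196.
Standardized rate: 0.2995×22.10 + 0.2113×27.86 + 0.2696×20.31 + 0.2196×14.70 = 21.2094 per 10,000.

21.21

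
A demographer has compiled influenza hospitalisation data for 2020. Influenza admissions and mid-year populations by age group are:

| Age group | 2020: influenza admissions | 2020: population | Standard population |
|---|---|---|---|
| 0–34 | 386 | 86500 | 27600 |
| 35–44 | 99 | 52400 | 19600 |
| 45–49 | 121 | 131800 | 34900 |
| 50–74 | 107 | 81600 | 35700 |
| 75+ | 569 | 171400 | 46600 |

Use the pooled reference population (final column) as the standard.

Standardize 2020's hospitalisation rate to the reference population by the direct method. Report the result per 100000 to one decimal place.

Age-specific rates per 100000 for 2020: 446.24, 188.93, 91.81, 131.13, 331.97.
Standard total = 164400; weights = 0.1679, 0.1192, 0.2123, 0.2172, 0.2835.
Standardized rate: 0.1679×446.24 + 0.1192×188.93 + 0.2123×91.81 + 0.2172×131.13 + 0.2835×331.97 = 239.5044 per 100000.

239.5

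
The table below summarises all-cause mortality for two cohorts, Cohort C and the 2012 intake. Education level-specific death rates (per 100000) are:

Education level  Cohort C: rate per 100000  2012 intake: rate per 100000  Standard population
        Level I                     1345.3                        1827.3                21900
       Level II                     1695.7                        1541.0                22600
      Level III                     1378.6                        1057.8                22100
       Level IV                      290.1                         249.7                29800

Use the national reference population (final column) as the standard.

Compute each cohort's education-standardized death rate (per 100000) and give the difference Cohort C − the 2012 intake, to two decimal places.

12.80

Standard total = 96400; weights = 0.2272, 0.2344, 0.2293, 0.3091.
Cohort C: 0.2272×1345.3 + 0.2344×1695.7 + 0.2293×1378.6 + 0.3091×290.1 = 1108.8893 per 100000.
The 2012 intake: 0.2272×1827.3 + 0.2344×1541.0 + 0.2293×1057.8 + 0.3091×249.7 = 1096.0883 per 100000.
Difference = 1108.8893 − 1096.0883 = 12.8010.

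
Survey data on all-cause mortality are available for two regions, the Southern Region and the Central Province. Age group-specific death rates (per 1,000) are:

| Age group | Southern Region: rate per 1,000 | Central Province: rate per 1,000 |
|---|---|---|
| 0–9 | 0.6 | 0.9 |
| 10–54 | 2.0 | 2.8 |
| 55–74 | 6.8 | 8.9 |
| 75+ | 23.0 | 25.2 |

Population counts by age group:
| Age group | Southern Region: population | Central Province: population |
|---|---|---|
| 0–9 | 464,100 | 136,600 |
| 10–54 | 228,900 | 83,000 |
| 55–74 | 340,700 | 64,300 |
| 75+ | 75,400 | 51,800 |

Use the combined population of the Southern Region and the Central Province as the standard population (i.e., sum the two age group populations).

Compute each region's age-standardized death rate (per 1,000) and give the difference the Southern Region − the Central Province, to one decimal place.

Combined standard total = 1,444,800; weights = 0.4158, 0.2159, 0.2803, 0.0880.
The Southern Region: 0.4158×0.6 + 0.2159×2.0 + 0.2803×6.8 + 0.0880×23.0 = 4.6123 per 1,000.
The Central Province: 0.4158×0.9 + 0.2159×2.8 + 0.2803×8.9 + 0.0880×25.2 = 5.6921 per 1,000.
Difference = 4.6123 − 5.6921 = -1.0798.

-1.1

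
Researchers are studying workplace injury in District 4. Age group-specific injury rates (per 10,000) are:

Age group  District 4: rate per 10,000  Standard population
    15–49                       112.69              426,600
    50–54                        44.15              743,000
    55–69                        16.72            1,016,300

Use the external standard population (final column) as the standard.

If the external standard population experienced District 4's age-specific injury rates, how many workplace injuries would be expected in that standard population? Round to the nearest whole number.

Expected workplace injuries = Σ (standard pop × age-specific rate ÷ 10,000)
= 426,600×112.69/10,000 + 743,000×44.15/10,000 + 1,016,300×16.72/10,000
= 4807.36 + 3280.34 + 1699.25 = 9786.95.

9787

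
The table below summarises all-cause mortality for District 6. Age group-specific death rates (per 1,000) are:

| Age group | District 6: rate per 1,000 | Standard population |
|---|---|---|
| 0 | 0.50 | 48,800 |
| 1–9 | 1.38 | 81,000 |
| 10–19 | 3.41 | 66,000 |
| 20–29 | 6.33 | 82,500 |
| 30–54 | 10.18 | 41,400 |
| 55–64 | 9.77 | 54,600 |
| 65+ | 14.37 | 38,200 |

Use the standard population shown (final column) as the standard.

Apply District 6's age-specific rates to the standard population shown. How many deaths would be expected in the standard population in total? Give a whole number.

2387

Expected deaths = Σ (standard pop × age-specific rate ÷ 1,000)
= 48,800×0.50/1,000 + 81,000×1.38/1,000 + 66,000×3.41/1,000 + 82,500×6.33/1,000 + 41,400×10.18/1,000 + 54,600×9.77/1,000 + 38,200×14.37/1,000
= 24.40 + 111.78 + 225.06 + 522.23 + 421.45 + 533.44 + 548.93 = 2387.29.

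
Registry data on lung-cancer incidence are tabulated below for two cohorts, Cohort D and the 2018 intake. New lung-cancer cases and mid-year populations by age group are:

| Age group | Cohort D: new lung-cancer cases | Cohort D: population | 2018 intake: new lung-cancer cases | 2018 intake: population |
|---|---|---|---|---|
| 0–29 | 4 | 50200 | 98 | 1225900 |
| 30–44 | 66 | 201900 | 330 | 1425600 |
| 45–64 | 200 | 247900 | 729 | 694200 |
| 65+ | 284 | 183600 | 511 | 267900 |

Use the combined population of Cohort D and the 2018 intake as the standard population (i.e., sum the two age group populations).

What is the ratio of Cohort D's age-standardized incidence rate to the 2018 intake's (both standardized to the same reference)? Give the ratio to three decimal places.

Age-specific rates per 100000 for Cohort D: 7.97, 32.69, 80.68, 154.68.
For the 2018 intake: 7.99, 23.15, 105.01, 190.74.
Combined standard total = 4297200; weights = 0.2970, 0.3787, 0.2192, 0.1051.
Cohort D: 0.2970×7.97 + 0.3787×32.69 + 0.2192×80.68 + 0.1051×154.68 = 48.6867 per 100000.
The 2018 intake: 0.2970×7.99 + 0.3787×23.15 + 0.2192×105.01 + 0.1051×190.74 = 54.2046 per 100000.
Ratio = 48.6867 ÷ 54.2046 = 0.89820.

0.898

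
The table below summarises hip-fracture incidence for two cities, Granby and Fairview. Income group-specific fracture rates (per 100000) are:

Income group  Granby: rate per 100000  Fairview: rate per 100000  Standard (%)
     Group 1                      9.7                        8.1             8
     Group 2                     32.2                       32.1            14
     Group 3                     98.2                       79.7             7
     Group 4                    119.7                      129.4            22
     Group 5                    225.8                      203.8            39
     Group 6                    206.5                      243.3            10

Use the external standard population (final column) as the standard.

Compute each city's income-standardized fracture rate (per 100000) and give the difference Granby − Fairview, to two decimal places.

4.20

Standard weights: 0.08, 0.14, 0.07, 0.22, 0.39, 0.10.
Granby: 0.0800×9.7 + 0.1400×32.2 + 0.0700×98.2 + 0.2200×119.7 + 0.3900×225.8 + 0.1000×206.5 = 147.2040 per 100000.
Fairview: 0.0800×8.1 + 0.1400×32.1 + 0.0700×79.7 + 0.2200×129.4 + 0.3900×203.8 + 0.1000×243.3 = 143.0010 per 100000.
Difference = 147.2040 − 143.0010 = 4.2030.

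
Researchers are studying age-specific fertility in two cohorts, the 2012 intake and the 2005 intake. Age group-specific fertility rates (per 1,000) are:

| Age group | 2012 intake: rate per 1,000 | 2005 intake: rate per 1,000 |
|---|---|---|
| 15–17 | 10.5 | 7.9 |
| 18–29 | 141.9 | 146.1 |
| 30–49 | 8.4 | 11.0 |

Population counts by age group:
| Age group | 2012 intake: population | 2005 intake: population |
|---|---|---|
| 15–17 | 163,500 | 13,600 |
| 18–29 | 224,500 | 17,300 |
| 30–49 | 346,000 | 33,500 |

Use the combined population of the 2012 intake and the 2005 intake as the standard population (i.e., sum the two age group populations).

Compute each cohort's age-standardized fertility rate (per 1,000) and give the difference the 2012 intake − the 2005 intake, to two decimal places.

-1.93

Combined standard total = 798,400; weights = 0.2218, 0.3029, 0.4753.
The 2012 intake: 0.2218×10.5 + 0.3029×141.9 + 0.4753×8.4 = 49.2971 per 1,000.
The 2005 intake: 0.2218×7.9 + 0.3029×146.1 + 0.4753×11.0 = 51.2282 per 1,000.
Difference = 49.2971 − 51.2282 = -1.9311.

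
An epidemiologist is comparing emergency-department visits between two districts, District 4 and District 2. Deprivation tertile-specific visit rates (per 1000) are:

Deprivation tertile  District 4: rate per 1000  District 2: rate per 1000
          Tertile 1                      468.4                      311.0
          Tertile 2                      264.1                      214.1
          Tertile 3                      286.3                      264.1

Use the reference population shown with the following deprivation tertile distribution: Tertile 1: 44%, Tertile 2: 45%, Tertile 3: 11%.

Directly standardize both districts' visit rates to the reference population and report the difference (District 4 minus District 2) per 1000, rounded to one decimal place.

94.2

Standard weights: 0.44, 0.45, 0.11.
District 4: 0.4400×468.4 + 0.4500×264.1 + 0.1100×286.3 = 356.4340 per 1000.
District 2: 0.4400×311.0 + 0.4500×214.1 + 0.1100×264.1 = 262.2360 per 1000.
Difference = 356.4340 − 262.2360 = 94.1980.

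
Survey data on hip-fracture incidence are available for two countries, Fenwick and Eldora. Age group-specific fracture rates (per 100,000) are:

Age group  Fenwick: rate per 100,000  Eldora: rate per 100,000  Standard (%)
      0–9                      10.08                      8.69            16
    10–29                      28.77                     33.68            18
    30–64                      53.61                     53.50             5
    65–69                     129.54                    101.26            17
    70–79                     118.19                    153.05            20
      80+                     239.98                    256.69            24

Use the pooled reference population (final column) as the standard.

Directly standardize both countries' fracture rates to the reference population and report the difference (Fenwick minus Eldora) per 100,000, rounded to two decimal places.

-6.83

Standard weights: 0.16, 0.18, 0.05, 0.17, 0.20, 0.24.
Fenwick: 0.1600×10.08 + 0.1800×28.77 + 0.0500×53.61 + 0.1700×129.54 + 0.2000×118.19 + 0.2400×239.98 = 112.7269 per 100,000.
Eldora: 0.1600×8.69 + 0.1800×33.68 + 0.0500×53.50 + 0.1700×101.26 + 0.2000×153.05 + 0.2400×256.69 = 119.5576 per 100,000.
Difference = 112.7269 − 119.5576 = -6.8307.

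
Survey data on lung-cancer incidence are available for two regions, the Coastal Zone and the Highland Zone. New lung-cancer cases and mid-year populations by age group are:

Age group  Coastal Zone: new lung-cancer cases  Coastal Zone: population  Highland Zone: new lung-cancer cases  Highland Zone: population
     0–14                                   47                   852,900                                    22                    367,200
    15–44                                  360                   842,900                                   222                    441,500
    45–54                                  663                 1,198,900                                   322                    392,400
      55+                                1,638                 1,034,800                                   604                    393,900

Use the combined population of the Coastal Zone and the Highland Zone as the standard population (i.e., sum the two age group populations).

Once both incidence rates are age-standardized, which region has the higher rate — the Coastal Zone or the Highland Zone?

Age-specific rates per 100,000 for the Coastal Zone: 5.51, 42.71, 55.30, 158.29.
For the Highland Zone: 5.99, 50.28, 82.06, 153.34.
Combined standard total = 5,524,500; weights = 0.2209, 0.2325, 0.2880, 0.2586.
The Coastal Zone: 0.2209×5.51 + 0.2325×42.71 + 0.2880×55.30 + 0.2586×158.29 = 68.0117 per 100,000.
The Highland Zone: 0.2209×5.99 + 0.2325×50.28 + 0.2880×82.06 + 0.2586×153.34 = 76.3053 per 100,000.

Highland Zone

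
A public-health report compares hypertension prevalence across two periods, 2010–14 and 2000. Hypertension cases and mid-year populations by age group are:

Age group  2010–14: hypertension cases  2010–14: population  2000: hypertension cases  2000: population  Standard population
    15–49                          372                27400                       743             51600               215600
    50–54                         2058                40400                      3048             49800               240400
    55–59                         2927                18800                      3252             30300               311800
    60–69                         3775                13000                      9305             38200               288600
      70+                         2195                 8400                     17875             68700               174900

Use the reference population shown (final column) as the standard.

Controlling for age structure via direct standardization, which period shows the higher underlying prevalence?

2010–14

Age-specific rates per 1000 for 2010–14: 13.577, 50.941, 155.691, 290.385, 261.310.
For 2000: 14.399, 61.205, 107.327, 243.586, 260.189.
Standard total = 1231300; weights = 0.1751, 0.1952, 0.2532, 0.2344, 0.1420.
2010–14: 0.1751×13.577 + 0.1952×50.941 + 0.2532×155.691 + 0.2344×290.385 + 0.1420×261.310 = 156.9284 per 1000.
2000: 0.1751×14.399 + 0.1952×61.205 + 0.2532×107.327 + 0.2344×243.586 + 0.1420×260.189 = 135.7011 per 1000.
The crude rates (104.88 vs 143.43) would put 2000 higher, but that reflects its age composition; once standardized to a common age structure, 2010–14 has the higher underlying rate.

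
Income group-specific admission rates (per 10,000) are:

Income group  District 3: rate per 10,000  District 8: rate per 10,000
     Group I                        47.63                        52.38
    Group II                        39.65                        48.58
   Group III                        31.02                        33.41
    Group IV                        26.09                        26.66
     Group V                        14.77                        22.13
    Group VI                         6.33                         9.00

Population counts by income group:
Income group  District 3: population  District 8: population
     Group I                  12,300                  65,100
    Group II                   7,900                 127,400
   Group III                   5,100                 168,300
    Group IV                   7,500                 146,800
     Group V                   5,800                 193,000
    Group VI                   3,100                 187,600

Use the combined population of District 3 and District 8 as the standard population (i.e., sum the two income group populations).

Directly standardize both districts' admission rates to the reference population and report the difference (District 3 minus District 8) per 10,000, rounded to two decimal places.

Combined standard total = 929,900; weights = 0.0832, 0.1455, 0.1865, 0.1659, 0.2138, 0.2051.
District 3: 0.0832×47.63 + 0.1455×39.65 + 0.1865×31.02 + 0.1659×26.09 + 0.2138×14.77 + 0.2051×6.33 = 24.3028 per 10,000.
District 8: 0.0832×52.38 + 0.1455×48.58 + 0.1865×33.41 + 0.1659×26.66 + 0.2138×22.13 + 0.2051×9.00 = 28.6587 per 10,000.
Difference = 24.3028 − 28.6587 = -4.3559.

-4.36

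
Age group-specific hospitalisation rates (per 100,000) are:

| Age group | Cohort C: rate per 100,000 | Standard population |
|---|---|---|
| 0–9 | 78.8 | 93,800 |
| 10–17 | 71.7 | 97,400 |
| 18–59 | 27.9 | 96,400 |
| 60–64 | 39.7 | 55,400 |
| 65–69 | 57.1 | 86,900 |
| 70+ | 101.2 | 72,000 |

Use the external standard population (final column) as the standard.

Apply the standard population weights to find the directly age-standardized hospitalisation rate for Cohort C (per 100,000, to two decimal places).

62.79

Standard total = 501,900; weights = 0.1869, 0.1941, 0.1921, 0.1104, 0.1731, 0.1435.
Standardized rate: 0.1869×78.8 + 0.1941×71.7 + 0.1921×27.9 + 0.1104×39.7 + 0.1731×57.1 + 0.1435×101.2 = 62.7861 per 100,000.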